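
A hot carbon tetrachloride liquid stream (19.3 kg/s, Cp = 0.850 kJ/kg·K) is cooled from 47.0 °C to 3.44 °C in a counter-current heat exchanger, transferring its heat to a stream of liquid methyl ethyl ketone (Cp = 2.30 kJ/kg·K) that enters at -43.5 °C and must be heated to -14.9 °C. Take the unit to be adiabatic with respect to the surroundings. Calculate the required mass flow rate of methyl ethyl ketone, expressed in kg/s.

Heat released by hot stream: Q = 19.3 × 0.850 × (47.0 − 3.44) = 714.6 kJ/s
Energy balance on cold side (adiabatic exchanger): Q = ṁ_c·Cp_c·(T_c,out − T_c,in)
ṁ_c = 714.6 / [2.30 × (-14.9 − -43.5)] = 10.864 kg/s

ṁ_c = 10.9 kg/s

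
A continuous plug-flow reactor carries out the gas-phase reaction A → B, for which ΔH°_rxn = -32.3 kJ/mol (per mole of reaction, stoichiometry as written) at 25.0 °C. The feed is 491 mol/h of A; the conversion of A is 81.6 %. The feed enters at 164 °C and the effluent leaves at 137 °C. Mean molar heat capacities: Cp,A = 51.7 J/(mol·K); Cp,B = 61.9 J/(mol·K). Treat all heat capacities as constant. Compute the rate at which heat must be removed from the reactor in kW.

Q_out = 3.66 kW

Extent of reaction ξ = 0.816 × 491 = 400.66 mol/h
Reaction term: ξ·ΔH°_rxn = 400.66 × -32.3 = -12941 kJ/h
Sensible, feed 164→25 °C: -3528.5 kJ/h
Outlet flows (mol/h): A 90.344, B 400.66
Sensible, products 25→137 °C: 3300.8 kJ/h
Q = ΔH = -13169 kJ/h = -3.658 kW
Heat removed = 3.658 kW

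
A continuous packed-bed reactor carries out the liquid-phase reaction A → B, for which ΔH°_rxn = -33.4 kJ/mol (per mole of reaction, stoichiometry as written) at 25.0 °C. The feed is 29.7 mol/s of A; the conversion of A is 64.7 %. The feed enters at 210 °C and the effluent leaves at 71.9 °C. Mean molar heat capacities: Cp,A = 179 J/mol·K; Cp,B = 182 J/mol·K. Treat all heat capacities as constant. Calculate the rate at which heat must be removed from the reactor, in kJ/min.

Q_out = 82400 kJ/min

Extent of reaction ξ = 0.647 × 29.7 = 19.216 mol/s
Reaction term: ξ·ΔH°_rxn = 19.216 × -33.4 = -641.81 kJ/s
Sensible, feed 210→25 °C: -983.52 kJ/s
Outlet flows (mol/s): A 10.484, B 19.216
Sensible, products 25→71.9 °C: 252.04 kJ/s
Q = ΔH = -1373.3 kJ/s = -1373.3 kW
Heat removed = 82397 kJ/min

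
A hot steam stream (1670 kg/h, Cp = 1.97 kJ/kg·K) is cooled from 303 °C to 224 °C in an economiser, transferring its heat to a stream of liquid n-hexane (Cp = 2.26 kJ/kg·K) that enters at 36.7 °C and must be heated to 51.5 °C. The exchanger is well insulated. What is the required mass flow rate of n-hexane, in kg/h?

Heat released by hot stream: Q = 1670 × 1.97 × (303 − 224) = 259900 kJ/h
Energy balance on cold side (adiabatic exchanger): Q = ṁ_c·Cp_c·(T_c,out − T_c,in)
ṁ_c = 259900 / [2.26 × (51.5 − 36.7)] = 7770.3 kg/h

ṁ_c = 7770 kg/h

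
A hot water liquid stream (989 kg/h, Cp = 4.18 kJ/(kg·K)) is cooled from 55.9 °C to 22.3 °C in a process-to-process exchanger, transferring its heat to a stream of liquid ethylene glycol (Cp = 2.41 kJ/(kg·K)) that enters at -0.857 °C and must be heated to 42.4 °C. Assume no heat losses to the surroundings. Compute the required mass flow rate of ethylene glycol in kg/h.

ṁ_c = 1330 kg/h

Heat released by hot stream: Q = 989 × 4.18 × (55.9 − 22.3) = 138900 kJ/h
Energy balance on cold side (adiabatic exchanger): Q = ṁ_c·Cp_c·(T_c,out − T_c,in)
ṁ_c = 138900 / [2.41 × (42.4 − -0.857)] = 1332.4 kg/h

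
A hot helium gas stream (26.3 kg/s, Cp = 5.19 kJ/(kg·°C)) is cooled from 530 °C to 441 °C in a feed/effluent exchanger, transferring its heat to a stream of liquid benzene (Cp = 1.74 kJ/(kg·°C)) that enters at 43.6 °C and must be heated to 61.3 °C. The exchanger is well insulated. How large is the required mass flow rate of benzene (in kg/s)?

ṁ_c = 394 kg/s

Heat released by hot stream: Q = 26.3 × 5.19 × (530 − 441) = 12148 kJ/s
Energy balance on cold side (adiabatic exchanger): Q = ṁ_c·Cp_c·(T_c,out − T_c,in)
ṁ_c = 12148 / [1.74 × (61.3 − 43.6)] = 394.45 kg/s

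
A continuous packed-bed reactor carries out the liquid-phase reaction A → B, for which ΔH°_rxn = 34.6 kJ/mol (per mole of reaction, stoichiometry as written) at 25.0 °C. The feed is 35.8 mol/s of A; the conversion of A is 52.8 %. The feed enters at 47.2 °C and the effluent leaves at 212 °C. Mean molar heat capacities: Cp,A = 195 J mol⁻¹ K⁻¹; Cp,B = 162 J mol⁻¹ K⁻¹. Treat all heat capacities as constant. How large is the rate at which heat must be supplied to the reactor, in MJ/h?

Q_in = 6080 MJ/h

Extent of reaction ξ = 0.528 × 35.8 = 18.902 mol/s
Reaction term: ξ·ΔH°_rxn = 18.902 × 34.6 = 654.02 kJ/s
Sensible, feed 47.2→25 °C: -154.98 kJ/s
Outlet flows (mol/s): A 16.898, B 18.902
Sensible, products 25→212 °C: 1188.8 kJ/s
Q = ΔH = 1687.8 kJ/s = 1687.8 kW
Heat supplied = 6076.2 MJ/h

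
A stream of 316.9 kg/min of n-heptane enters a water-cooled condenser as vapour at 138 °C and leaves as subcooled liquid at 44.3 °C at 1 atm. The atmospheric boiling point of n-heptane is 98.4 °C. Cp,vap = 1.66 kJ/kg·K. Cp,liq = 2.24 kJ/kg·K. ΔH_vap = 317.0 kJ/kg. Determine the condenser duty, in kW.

vapour 138→98.4 °C: -65.736 kJ/kg
condensation at 98.4 °C: -317 kJ/kg
liquid 98.4→44.3 °C: -121.18 kJ/kg
Δh = -65.736 + -317 + -121.18 = -503.92 kJ/kg
Q = ṁ·Δh = 316.9 kg/min × -503.92 kJ/kg = -159690 kJ/min
|Q| = 2661.5 kW

Q_c = 2660 kW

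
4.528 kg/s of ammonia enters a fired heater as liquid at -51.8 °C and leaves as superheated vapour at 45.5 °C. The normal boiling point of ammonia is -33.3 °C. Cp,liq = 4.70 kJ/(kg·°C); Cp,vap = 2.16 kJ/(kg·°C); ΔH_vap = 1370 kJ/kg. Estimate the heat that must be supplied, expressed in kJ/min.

liquid -51.8→-33.3 °C: 86.95 kJ/kg
vaporisation at -33.3 °C: 1370 kJ/kg
vapour -33.3→45.5 °C: 170.21 kJ/kg
Δh = 86.95 + 1370 + 170.21 = 1627.2 kJ/kg
Q = ṁ·Δh = 4.528 kg/s × 1627.2 kJ/kg = 7367.8 kJ/s
|Q| = 7367.8 kW = 442070 kJ/min

Q = 442000 kJ/min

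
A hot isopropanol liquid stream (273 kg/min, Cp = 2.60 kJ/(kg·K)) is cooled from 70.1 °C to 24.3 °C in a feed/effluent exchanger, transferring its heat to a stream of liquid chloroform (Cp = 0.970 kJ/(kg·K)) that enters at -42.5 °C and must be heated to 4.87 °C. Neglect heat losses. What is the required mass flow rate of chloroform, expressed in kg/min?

ṁ_c = 707 kg/min

Heat released by hot stream: Q = 273 × 2.60 × (70.1 − 24.3) = 32509 kJ/min
Energy balance on cold side (adiabatic exchanger): Q = ṁ_c·Cp_c·(T_c,out − T_c,in)
ṁ_c = 32509 / [0.970 × (4.87 − -42.5)] = 707.5 kg/min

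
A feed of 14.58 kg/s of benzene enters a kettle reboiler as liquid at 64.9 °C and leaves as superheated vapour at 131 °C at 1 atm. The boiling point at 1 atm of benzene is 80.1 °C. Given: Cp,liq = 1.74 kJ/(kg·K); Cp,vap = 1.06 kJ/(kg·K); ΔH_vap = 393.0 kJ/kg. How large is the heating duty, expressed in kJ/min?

Q = 414000 kJ/min

liquid 64.9→80.1 °C: 26.448 kJ/kg
vaporisation at 80.1 °C: 393 kJ/kg
vapour 80.1→131 °C: 53.954 kJ/kg
Δh = 26.448 + 393 + 53.954 = 473.4 kJ/kg
Q = ṁ·Δh = 14.58 kg/s × 473.4 kJ/kg = 6902.2 kJ/s
|Q| = 6902.2 kW = 414130 kJ/min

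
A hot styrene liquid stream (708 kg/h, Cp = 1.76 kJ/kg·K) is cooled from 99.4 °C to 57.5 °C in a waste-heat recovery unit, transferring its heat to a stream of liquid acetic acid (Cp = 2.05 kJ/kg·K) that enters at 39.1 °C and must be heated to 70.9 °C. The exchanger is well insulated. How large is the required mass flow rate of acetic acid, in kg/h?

ṁ_c = 801 kg/h

Heat released by hot stream: Q = 708 × 1.76 × (99.4 − 57.5) = 52211 kJ/h
Energy balance on cold side (adiabatic exchanger): Q = ṁ_c·Cp_c·(T_c,out − T_c,in)
ṁ_c = 52211 / [2.05 × (70.9 − 39.1)] = 800.9 kg/h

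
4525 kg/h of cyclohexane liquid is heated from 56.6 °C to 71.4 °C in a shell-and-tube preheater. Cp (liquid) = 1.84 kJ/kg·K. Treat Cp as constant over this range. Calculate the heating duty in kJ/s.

Q = ṁ·Cp·ΔT = 4525 × 1.84 × (71.4 − 56.6) = 123220 kJ/h
Converting: 123220 / 3600 s = 34.229 kW

Q = 34.2 kJ/s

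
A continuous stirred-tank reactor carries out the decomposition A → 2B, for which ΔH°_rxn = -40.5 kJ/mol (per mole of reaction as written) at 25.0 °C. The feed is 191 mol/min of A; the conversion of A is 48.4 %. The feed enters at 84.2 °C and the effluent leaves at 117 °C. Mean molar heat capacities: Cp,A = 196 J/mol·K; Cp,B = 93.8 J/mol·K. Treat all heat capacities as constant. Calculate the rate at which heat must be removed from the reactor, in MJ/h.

Q_out = 155 MJ/h

Extent of reaction ξ = 0.484 × 191 = 92.444 mol/min
Reaction term: ξ·ΔH°_rxn = 92.444 × -40.5 = -3744 kJ/min
Sensible, feed 84.2→25 °C: -2216.2 kJ/min
Outlet flows (mol/min): A 98.556, B 184.89
Sensible, products 25→117 °C: 3372.7 kJ/min
Q = ΔH = -2587.5 kJ/min = -43.125 kW
Heat removed = 155.25 MJ/h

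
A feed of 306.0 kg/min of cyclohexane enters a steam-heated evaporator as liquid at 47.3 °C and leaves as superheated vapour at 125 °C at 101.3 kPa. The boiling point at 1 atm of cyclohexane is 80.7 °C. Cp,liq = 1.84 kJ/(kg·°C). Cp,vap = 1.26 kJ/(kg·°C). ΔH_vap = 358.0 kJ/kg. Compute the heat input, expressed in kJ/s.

liquid 47.3→80.7 °C: 61.456 kJ/kg
vaporisation at 80.7 °C: 358 kJ/kg
vapour 80.7→125 °C: 55.818 kJ/kg
Δh = 61.456 + 358 + 55.818 = 475.27 kJ/kg
Q = ṁ·Δh = 306.0 kg/min × 475.27 kJ/kg = 145430 kJ/min
|Q| = 2423.9 kW

Q = 2420 kJ/s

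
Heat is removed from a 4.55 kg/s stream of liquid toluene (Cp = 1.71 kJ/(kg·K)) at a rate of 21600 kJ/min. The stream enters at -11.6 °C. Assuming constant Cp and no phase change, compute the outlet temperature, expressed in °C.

Q = 21600 kJ/min = 360 kJ/s
ΔT = Q/(ṁ·Cp) = 360/(4.55×1.71) = 46.27 K
T_out = -11.6 − 46.27 = -57.87 °C

T_out = -57.9 °C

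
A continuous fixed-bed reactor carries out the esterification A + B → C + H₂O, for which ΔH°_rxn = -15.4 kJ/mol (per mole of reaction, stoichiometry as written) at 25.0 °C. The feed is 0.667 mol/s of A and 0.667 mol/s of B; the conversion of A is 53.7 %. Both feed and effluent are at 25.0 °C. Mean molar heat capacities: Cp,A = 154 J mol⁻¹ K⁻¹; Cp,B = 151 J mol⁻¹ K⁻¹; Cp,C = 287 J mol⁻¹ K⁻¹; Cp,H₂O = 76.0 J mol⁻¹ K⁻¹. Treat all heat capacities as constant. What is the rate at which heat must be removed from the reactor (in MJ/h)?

Q_out = 19.9 MJ/h

Extent of reaction ξ = 0.537 × 0.667 = 0.35818 mol/s
Reaction term: ξ·ΔH°_rxn = 0.35818 × -15.4 = -5.516 kJ/s
Q = ΔH = -5.516 kJ/s = -5.516 kW
Heat removed = 19.857 MJ/h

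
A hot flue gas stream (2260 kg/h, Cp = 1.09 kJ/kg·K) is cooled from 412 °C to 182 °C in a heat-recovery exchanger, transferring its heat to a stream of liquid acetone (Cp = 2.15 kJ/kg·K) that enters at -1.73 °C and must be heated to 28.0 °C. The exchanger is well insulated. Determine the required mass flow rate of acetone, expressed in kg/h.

Heat released by hot stream: Q = 2260 × 1.09 × (412 − 182) = 566580 kJ/h
Energy balance on cold side (adiabatic exchanger): Q = ṁ_c·Cp_c·(T_c,out − T_c,in)
ṁ_c = 566580 / [2.15 × (28.0 − -1.73)] = 8864 kg/h

ṁ_c = 8860 kg/h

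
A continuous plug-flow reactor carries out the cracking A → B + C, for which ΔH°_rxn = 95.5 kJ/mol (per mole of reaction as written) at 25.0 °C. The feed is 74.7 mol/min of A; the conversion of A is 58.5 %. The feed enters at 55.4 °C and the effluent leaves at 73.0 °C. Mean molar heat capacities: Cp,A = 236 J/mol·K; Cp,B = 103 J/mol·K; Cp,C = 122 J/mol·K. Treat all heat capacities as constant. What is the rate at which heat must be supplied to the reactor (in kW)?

Q_in = 74.3 kW

Extent of reaction ξ = 0.585 × 74.7 = 43.7 mol/min
Reaction term: ξ·ΔH°_rxn = 43.7 × 95.5 = 4173.3 kJ/min
Sensible, feed 55.4→25 °C: -535.93 kJ/min
Outlet flows (mol/min): A 31.001, B 43.7, C 43.7
Sensible, products 25→73.0 °C: 823.13 kJ/min
Q = ΔH = 4460.5 kJ/min = 74.342 kW
Heat supplied = 74.342 kW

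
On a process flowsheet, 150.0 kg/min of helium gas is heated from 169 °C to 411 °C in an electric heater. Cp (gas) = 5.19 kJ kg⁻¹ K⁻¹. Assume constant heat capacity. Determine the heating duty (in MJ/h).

Q = ṁ·Cp·ΔT = 150.0 × 5.19 × (411 − 169) = 188400 kJ/min
Converting: 188400 / 60 s = 3140 kW
Heating duty = 11304 MJ/h

Q = 11300 MJ/h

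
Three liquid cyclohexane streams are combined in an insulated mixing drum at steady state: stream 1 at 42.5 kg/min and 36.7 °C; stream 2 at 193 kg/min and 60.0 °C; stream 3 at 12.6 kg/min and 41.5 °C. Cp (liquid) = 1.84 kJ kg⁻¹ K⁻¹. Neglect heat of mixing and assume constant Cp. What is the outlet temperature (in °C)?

No heat crosses the boundary, so H_out = H_in.
Σ ṁᵢCp,ᵢTᵢ = 42.5×1.84×36.7 + 193×1.84×60.0 + 12.6×1.84×41.5 = 25139
Σ ṁᵢCp,ᵢ = 42.5×1.84 + 193×1.84 + 12.6×1.84 = 456.5
T_out = 25139 / 456.5 = 55.069 °C

T_out = 55.1 °C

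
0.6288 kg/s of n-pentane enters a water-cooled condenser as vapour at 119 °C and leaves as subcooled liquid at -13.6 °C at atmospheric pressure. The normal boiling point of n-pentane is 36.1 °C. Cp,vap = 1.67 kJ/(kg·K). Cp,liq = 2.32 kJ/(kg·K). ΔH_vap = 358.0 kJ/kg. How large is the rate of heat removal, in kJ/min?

vapour 119→36.1 °C: -138.44 kJ/kg
condensation at 36.1 °C: -358 kJ/kg
liquid 36.1→-13.6 °C: -115.3 kJ/kg
Δh = -138.44 + -358 + -115.3 = -611.75 kJ/kg
Q = ṁ·Δh = 0.6288 kg/s × -611.75 kJ/kg = -384.67 kJ/s
|Q| = 384.67 kW = 23080 kJ/min

Q_c = 23100 kJ/min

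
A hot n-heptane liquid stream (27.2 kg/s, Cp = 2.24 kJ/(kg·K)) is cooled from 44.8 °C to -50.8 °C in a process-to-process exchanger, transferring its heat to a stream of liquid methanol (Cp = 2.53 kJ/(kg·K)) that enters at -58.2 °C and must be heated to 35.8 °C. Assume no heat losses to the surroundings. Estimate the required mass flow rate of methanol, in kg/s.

Heat released by hot stream: Q = 27.2 × 2.24 × (44.8 − -50.8) = 5824.7 kJ/s
Energy balance on cold side (adiabatic exchanger): Q = ṁ_c·Cp_c·(T_c,out − T_c,in)
ṁ_c = 5824.7 / [2.53 × (35.8 − -58.2)] = 24.492 kg/s

ṁ_c = 24.5 kg/s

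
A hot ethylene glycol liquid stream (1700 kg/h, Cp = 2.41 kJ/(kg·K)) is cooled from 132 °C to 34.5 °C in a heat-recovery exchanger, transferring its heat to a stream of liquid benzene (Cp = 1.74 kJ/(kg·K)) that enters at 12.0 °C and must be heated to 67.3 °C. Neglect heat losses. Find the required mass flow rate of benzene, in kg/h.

ṁ_c = 4150 kg/h

Heat released by hot stream: Q = 1700 × 2.41 × (132 − 34.5) = 399460 kJ/h
Energy balance on cold side (adiabatic exchanger): Q = ṁ_c·Cp_c·(T_c,out − T_c,in)
ṁ_c = 399460 / [1.74 × (67.3 − 12.0)] = 4151.4 kg/h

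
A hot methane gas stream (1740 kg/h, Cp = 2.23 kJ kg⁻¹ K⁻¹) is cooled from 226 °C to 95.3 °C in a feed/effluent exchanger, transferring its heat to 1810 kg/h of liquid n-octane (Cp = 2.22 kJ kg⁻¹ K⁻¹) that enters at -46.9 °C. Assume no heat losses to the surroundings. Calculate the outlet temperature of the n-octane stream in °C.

Heat released by hot stream: Q = 1740 × 2.23 × (226 − 95.3) = 507140 kJ/h
Energy balance on cold side (adiabatic exchanger): Q = ṁ_c·Cp_c·(T_c,out − T_c,in)
T_c,out = -46.9 + 507140/(1810 × 2.22) = 79.311 °C

T_c,out = 79.3 °C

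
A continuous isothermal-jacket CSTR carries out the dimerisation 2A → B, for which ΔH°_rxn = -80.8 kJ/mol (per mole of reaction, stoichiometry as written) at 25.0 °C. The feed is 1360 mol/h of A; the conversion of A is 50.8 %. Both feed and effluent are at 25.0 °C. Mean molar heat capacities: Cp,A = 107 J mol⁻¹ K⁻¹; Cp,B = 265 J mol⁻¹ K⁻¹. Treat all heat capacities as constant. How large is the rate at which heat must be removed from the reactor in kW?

Extent of reaction ξ = 0.508 × 1360 / 2 = 345.44 mol/h
Reaction term: ξ·ΔH°_rxn = 345.44 × -80.8 = -27912 kJ/h
Q = ΔH = -27912 kJ/h = -7.7532 kW
Heat removed = 7.7532 kW

Q_out = 7.75 kW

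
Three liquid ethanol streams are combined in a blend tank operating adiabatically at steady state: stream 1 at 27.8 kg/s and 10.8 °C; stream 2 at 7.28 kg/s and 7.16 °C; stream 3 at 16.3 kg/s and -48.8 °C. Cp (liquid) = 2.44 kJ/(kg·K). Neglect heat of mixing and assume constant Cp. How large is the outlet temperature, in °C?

T_out = -8.62 °C

No heat crosses the boundary, so H_out = H_in.
Σ ṁᵢCp,ᵢTᵢ = 27.8×2.44×10.8 + 7.28×2.44×7.16 + 16.3×2.44×-48.8 = -1081.1
Σ ṁᵢCp,ᵢ = 27.8×2.44 + 7.28×2.44 + 16.3×2.44 = 125.37
T_out = -1081.1 / 125.37 = -8.6235 °C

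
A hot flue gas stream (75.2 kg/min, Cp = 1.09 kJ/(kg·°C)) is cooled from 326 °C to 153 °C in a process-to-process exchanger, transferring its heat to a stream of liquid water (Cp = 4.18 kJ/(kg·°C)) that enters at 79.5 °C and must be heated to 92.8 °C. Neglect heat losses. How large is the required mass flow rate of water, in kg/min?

Heat released by hot stream: Q = 75.2 × 1.09 × (326 − 153) = 14180 kJ/min
Energy balance on cold side (adiabatic exchanger): Q = ṁ_c·Cp_c·(T_c,out − T_c,in)
ṁ_c = 14180 / [4.18 × (92.8 − 79.5)] = 255.07 kg/min

ṁ_c = 255 kg/min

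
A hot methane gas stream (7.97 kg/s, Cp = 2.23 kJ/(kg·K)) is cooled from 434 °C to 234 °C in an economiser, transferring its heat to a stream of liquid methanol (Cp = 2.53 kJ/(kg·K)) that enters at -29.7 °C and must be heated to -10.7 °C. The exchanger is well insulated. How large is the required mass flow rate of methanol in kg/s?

Heat released by hot stream: Q = 7.97 × 2.23 × (434 − 234) = 3554.6 kJ/s
Energy balance on cold side (adiabatic exchanger): Q = ṁ_c·Cp_c·(T_c,out − T_c,in)
ṁ_c = 3554.6 / [2.53 × (-10.7 − -29.7)] = 73.947 kg/s

ṁ_c = 73.9 kg/s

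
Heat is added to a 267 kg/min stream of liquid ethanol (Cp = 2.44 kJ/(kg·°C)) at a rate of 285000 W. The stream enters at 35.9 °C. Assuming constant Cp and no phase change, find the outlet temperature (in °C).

T_out = 62.1 °C

Q = 285000 W = 17100 kJ/min
ΔT = Q/(ṁ·Cp) = 17100/(267×2.44) = 26.248 K
T_out = 35.9 + 26.248 = 62.148 °C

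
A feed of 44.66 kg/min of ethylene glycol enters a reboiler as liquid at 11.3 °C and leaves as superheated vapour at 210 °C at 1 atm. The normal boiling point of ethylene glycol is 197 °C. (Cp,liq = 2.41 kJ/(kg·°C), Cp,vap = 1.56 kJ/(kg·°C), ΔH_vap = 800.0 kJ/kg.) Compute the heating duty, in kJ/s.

liquid 11.3→197 °C: 447.54 kJ/kg
vaporisation at 197 °C: 800 kJ/kg
vapour 197→210 °C: 20.28 kJ/kg
Δh = 447.54 + 800 + 20.28 = 1267.8 kJ/kg
Q = ṁ·Δh = 44.66 kg/min × 1267.8 kJ/kg = 56621 kJ/min
|Q| = 943.68 kW

Q = 944 kJ/s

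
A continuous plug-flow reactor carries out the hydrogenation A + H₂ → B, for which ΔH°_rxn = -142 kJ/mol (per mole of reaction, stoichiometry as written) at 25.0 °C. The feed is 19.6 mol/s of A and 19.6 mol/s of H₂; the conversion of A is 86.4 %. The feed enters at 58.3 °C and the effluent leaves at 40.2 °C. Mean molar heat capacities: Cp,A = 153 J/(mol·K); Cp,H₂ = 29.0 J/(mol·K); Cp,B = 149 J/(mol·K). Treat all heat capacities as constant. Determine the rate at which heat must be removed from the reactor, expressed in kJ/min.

Extent of reaction ξ = 0.864 × 19.6 = 16.934 mol/s
Reaction term: ξ·ΔH°_rxn = 16.934 × -142 = -2404.7 kJ/s
Sensible, feed 58.3→25 °C: -118.79 kJ/s
Outlet flows (mol/s): A 2.6656, H₂ 2.6656, B 16.934
Sensible, products 25→40.2 °C: 45.727 kJ/s
Q = ΔH = -2477.7 kJ/s = -2477.7 kW
Heat removed = 148660 kJ/min

Q_out = 149000 kJ/min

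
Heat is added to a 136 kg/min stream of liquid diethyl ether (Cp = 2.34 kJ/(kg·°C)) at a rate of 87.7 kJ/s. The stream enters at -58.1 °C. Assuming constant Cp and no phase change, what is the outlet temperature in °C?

T_out = -41.6 °C

Q = 87.7 kJ/s = 5262 kJ/min
ΔT = Q/(ṁ·Cp) = 5262/(136×2.34) = 16.535 K
T_out = -58.1 + 16.535 = -41.565 °C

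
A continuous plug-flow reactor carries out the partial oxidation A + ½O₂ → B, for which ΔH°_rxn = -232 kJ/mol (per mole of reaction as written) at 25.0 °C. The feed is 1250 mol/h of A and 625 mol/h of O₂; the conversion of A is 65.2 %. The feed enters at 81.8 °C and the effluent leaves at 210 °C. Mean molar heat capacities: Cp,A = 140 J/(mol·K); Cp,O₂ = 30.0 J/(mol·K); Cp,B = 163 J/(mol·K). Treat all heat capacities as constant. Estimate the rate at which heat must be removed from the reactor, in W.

Q_out = 45300 W

Extent of reaction ξ = 0.652 × 1250 = 815 mol/h
Reaction term: ξ·ΔH°_rxn = 815 × -232 = -189080 kJ/h
Sensible, feed 81.8→25 °C: -11005 kJ/h
Outlet flows (mol/h): A 435, O₂ 217.5, B 815
Sensible, products 25→210 °C: 37050 kJ/h
Q = ΔH = -163040 kJ/h = -45.288 kW
Heat removed = 45288 W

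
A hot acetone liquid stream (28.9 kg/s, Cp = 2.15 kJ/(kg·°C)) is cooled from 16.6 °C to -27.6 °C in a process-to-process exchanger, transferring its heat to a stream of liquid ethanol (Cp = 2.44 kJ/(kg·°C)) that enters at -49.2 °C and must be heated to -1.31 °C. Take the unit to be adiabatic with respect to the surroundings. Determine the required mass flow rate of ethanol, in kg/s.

ṁ_c = 23.5 kg/s

Heat released by hot stream: Q = 28.9 × 2.15 × (16.6 − -27.6) = 2746.4 kJ/s
Energy balance on cold side (adiabatic exchanger): Q = ṁ_c·Cp_c·(T_c,out − T_c,in)
ṁ_c = 2746.4 / [2.44 × (-1.31 − -49.2)] = 23.503 kg/s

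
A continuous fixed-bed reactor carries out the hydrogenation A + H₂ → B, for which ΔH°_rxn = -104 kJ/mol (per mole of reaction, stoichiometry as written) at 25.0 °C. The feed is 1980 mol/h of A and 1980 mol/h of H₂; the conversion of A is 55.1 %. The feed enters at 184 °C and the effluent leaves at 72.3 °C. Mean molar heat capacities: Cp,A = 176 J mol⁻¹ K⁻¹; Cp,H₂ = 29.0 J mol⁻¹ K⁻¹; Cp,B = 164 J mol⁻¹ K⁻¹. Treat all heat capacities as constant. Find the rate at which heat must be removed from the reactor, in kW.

Extent of reaction ξ = 0.551 × 1980 = 1091 mol/h
Reaction term: ξ·ΔH°_rxn = 1091 × -104 = -113460 kJ/h
Sensible, feed 184→25 °C: -64538 kJ/h
Outlet flows (mol/h): A 889.02, H₂ 889.02, B 1091
Sensible, products 25→72.3 °C: 17083 kJ/h
Q = ΔH = -160920 kJ/h = -44.699 kW
Heat removed = 44.699 kW

Q_out = 44.7 kW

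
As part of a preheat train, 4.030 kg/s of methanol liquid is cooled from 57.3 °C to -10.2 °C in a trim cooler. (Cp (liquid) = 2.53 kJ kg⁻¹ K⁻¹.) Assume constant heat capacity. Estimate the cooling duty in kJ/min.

Q_c = 41300 kJ/min

Q = ṁ·Cp·ΔT = 4.030 × 2.53 × (-10.2 − 57.3) = -688.22 kJ/s
Cooling duty = 41293 kJ/min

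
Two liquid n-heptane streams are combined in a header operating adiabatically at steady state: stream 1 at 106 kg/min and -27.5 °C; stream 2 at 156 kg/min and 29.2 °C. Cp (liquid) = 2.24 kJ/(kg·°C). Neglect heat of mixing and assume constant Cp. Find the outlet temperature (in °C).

Adiabatic, steady state ⇒ Σ ṁᵢCp,ᵢ(T_out − Tᵢ) = 0
Σ ṁᵢCp,ᵢTᵢ = 106×2.24×-27.5 + 156×2.24×29.2 = 3674
Σ ṁᵢCp,ᵢ = 106×2.24 + 156×2.24 = 586.88
T_out = 3674 / 586.88 = 6.2603 °C

T_out = 6.26 °C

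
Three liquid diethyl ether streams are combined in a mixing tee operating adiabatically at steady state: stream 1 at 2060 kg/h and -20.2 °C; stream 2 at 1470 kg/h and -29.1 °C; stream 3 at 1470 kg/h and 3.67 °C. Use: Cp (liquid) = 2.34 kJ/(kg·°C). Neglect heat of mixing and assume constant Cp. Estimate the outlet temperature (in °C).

T_out = -15.8 °C

No heat crosses the boundary, so H_out = H_in.
T_out = Σ ṁᵢCp,ᵢTᵢ / Σ ṁᵢCp,ᵢ
      = -184850 / 11700 = -15.799 °C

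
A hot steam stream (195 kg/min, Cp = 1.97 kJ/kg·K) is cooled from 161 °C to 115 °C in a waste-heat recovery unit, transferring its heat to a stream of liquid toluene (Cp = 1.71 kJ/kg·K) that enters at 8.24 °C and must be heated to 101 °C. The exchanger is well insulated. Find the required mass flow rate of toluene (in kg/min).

Heat released by hot stream: Q = 195 × 1.97 × (161 − 115) = 17671 kJ/min
Energy balance on cold side (adiabatic exchanger): Q = ṁ_c·Cp_c·(T_c,out − T_c,in)
ṁ_c = 17671 / [1.71 × (101 − 8.24)] = 111.4 kg/min

ṁ_c = 111 kg/min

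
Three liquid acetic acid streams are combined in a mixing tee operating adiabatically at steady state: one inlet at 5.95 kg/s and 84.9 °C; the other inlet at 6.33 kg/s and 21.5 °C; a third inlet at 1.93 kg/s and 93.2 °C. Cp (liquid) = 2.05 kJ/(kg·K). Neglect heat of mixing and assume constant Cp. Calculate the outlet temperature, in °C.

T_out = 57.8 °C

Adiabatic, steady state ⇒ Σ ṁᵢCp,ᵢ(T_out − Tᵢ) = 0
T_out = Σ ṁᵢCp,ᵢTᵢ / Σ ṁᵢCp,ᵢ
      = 1683.3 / 29.13 = 57.785 °C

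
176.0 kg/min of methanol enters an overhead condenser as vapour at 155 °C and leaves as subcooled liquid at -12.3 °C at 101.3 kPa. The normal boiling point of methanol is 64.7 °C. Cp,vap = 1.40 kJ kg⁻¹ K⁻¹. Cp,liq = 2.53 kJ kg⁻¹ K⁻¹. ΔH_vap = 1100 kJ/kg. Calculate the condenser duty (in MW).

vapour 155→64.7 °C: -126.42 kJ/kg
condensation at 64.7 °C: -1100 kJ/kg
liquid 64.7→-12.3 °C: -194.81 kJ/kg
Δh = -126.42 + -1100 + -194.81 = -1421.2 kJ/kg
Q = ṁ·Δh = 176.0 kg/min × -1421.2 kJ/kg = -250140 kJ/min
|Q| = 4168.9 kW = 4.1689 MW

Q_c = 4.17 MW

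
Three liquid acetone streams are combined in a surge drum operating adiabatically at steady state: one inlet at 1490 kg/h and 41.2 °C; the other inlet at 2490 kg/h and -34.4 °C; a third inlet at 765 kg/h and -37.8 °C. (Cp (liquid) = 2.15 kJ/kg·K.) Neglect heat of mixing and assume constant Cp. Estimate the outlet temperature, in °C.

T_out = -11.2 °C

Adiabatic, steady state ⇒ Σ ṁᵢCp,ᵢ(T_out − Tᵢ) = 0
Σ ṁᵢCp,ᵢTᵢ = 1490×2.15×41.2 + 2490×2.15×-34.4 + 765×2.15×-37.8 = -114350
Σ ṁᵢCp,ᵢ = 1490×2.15 + 2490×2.15 + 765×2.15 = 10202
T_out = -114350 / 10202 = -11.209 °C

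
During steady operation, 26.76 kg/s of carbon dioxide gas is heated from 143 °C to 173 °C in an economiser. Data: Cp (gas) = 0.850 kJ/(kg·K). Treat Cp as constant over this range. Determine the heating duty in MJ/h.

Q = 2460 MJ/h

Q = ṁ·Cp·ΔT = 26.76 × 0.850 × (173 − 143) = 682.38 kJ/s
Heating duty = 2456.6 MJ/h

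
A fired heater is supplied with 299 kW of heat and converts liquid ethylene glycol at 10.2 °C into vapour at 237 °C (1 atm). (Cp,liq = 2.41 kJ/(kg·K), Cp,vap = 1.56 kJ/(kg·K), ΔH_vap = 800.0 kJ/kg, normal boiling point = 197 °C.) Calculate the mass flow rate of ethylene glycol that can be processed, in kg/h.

ṁ = 820 kg/h

Δh = 2.41×(197−10.2) + 800.0 + 1.56×(237−197) = 1312.6 kJ/kg
Q = 299 kW = 299 kJ/s = 1.0764e+06 kJ/h
ṁ = Q/Δh = 1.0764e+06 / 1312.6 = 820.06 kg/h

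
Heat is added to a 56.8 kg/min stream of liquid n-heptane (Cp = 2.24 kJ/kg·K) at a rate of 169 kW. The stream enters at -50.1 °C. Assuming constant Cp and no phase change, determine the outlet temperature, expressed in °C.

T_out = 29.6 °C

Q = 169 kW = 10140 kJ/min
ΔT = Q/(ṁ·Cp) = 10140/(56.8×2.24) = 79.697 K
T_out = -50.1 + 79.697 = 29.597 °C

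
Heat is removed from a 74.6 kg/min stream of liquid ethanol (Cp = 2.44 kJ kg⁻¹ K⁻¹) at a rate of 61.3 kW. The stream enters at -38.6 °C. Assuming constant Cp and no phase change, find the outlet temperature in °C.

Q = 61.3 kW = 3678 kJ/min
ΔT = Q/(ṁ·Cp) = 3678/(74.6×2.44) = 20.206 K
T_out = -38.6 − 20.206 = -58.806 °C

T_out = -58.8 °C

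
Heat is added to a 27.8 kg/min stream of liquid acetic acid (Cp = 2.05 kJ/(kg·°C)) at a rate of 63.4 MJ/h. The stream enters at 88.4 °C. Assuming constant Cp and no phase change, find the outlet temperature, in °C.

T_out = 107 °C

Q = 63.4 MJ/h = 1056.7 kJ/min
ΔT = Q/(ṁ·Cp) = 1056.7/(27.8×2.05) = 18.541 K
T_out = 88.4 + 18.541 = 106.94 °C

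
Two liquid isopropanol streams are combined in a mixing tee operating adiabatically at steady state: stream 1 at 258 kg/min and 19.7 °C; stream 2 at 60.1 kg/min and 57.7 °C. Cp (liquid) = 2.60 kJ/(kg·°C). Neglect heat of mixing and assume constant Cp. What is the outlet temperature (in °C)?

Adiabatic, steady state ⇒ Σ ṁᵢCp,ᵢ(T_out − Tᵢ) = 0
T_out = Σ ṁᵢCp,ᵢTᵢ / Σ ṁᵢCp,ᵢ
      = 22231 / 827.06 = 26.88 °C

T_out = 26.9 °C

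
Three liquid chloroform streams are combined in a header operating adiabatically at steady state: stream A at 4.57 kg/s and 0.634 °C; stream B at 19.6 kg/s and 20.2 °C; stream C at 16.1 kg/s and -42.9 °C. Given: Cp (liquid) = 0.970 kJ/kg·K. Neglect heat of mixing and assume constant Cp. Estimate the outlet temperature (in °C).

T_out = -7.25 °C

No heat crosses the boundary, so H_out = H_in.
Σ ṁᵢCp,ᵢTᵢ = 4.57×0.970×0.634 + 19.6×0.970×20.2 + 16.1×0.970×-42.9 = -283.12
Σ ṁᵢCp,ᵢ = 4.57×0.970 + 19.6×0.970 + 16.1×0.970 = 39.062
T_out = -283.12 / 39.062 = -7.2479 °C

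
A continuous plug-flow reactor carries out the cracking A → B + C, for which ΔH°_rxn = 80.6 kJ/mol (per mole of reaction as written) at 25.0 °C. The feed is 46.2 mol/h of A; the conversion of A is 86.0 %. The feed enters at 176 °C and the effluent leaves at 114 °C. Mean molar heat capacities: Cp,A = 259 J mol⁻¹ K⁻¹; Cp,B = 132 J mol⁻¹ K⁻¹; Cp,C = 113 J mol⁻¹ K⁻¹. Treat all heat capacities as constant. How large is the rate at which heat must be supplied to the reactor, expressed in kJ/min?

Q_in = 40.2 kJ/min

Extent of reaction ξ = 0.860 × 46.2 = 39.732 mol/h
Reaction term: ξ·ΔH°_rxn = 39.732 × 80.6 = 3202.4 kJ/h
Sensible, feed 176→25 °C: -1806.8 kJ/h
Outlet flows (mol/h): A 6.468, B 39.732, C 39.732
Sensible, products 25→114 °C: 1015.5 kJ/h
Q = ΔH = 2411 kJ/h = 0.66973 kW
Heat supplied = 40.184 kJ/min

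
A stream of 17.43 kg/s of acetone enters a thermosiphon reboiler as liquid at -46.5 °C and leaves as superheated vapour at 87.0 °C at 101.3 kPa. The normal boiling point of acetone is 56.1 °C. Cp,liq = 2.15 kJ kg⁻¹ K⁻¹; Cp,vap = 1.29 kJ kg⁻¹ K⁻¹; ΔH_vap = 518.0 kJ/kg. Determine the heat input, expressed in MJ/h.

Q = 48800 MJ/h

liquid -46.5→56.1 °C: 220.59 kJ/kg
vaporisation at 56.1 °C: 518 kJ/kg
vapour 56.1→87.0 °C: 39.861 kJ/kg
Δh = 220.59 + 518 + 39.861 = 778.45 kJ/kg
Q = ṁ·Δh = 17.43 kg/s × 778.45 kJ/kg = 13568 kJ/s
|Q| = 13568 kW = 48846 MJ/h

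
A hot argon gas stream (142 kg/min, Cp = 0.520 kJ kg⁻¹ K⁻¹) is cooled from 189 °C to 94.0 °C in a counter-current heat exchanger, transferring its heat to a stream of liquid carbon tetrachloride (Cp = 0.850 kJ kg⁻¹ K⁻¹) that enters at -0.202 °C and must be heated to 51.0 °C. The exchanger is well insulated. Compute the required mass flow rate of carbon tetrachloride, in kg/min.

Heat released by hot stream: Q = 142 × 0.520 × (189 − 94.0) = 7014.8 kJ/min
Energy balance on cold side (adiabatic exchanger): Q = ṁ_c·Cp_c·(T_c,out − T_c,in)
ṁ_c = 7014.8 / [0.850 × (51.0 − -0.202)] = 161.18 kg/min

ṁ_c = 161 kg/min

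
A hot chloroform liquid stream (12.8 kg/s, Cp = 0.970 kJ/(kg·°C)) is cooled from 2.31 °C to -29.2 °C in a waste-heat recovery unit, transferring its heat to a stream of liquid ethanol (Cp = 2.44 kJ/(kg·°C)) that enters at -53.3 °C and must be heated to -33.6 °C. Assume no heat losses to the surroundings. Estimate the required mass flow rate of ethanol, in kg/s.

ṁ_c = 8.14 kg/s

Heat released by hot stream: Q = 12.8 × 0.970 × (2.31 − -29.2) = 391.23 kJ/s
Energy balance on cold side (adiabatic exchanger): Q = ṁ_c·Cp_c·(T_c,out − T_c,in)
ṁ_c = 391.23 / [2.44 × (-33.6 − -53.3)] = 8.1391 kg/s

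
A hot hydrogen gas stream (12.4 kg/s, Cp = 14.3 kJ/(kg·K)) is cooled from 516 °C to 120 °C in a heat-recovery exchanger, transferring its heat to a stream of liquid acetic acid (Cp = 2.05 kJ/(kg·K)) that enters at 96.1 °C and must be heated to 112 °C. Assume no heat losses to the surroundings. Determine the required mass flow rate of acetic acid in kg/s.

ṁ_c = 2150 kg/s

Heat released by hot stream: Q = 12.4 × 14.3 × (516 − 120) = 70219 kJ/s
Energy balance on cold side (adiabatic exchanger): Q = ṁ_c·Cp_c·(T_c,out − T_c,in)
ṁ_c = 70219 / [2.05 × (112 − 96.1)] = 2154.3 kg/s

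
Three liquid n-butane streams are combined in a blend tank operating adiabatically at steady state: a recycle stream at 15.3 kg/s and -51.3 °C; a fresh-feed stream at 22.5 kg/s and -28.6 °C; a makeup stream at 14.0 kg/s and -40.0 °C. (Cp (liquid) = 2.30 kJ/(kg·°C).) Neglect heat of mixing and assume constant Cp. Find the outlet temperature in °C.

Energy balance with Q = 0: Σ ṁᵢCp,ᵢ(T_out − Tᵢ) = 0
Σ ṁᵢCp,ᵢTᵢ = 15.3×2.30×-51.3 + 22.5×2.30×-28.6 + 14.0×2.30×-40.0 = -4573.3
Σ ṁᵢCp,ᵢ = 15.3×2.30 + 22.5×2.30 + 14.0×2.30 = 119.14
T_out = -4573.3 / 119.14 = -38.386 °C

T_out = -38.4 °C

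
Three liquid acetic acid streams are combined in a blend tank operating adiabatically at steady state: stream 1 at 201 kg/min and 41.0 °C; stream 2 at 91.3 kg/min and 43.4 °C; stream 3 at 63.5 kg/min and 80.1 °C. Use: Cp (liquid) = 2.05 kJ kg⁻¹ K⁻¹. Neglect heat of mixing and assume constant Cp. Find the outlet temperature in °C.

Adiabatic, steady state ⇒ Σ ṁᵢCp,ᵢ(T_out − Tᵢ) = 0
Σ ṁᵢCp,ᵢTᵢ = 201×2.05×41.0 + 91.3×2.05×43.4 + 63.5×2.05×80.1 = 35444
Σ ṁᵢCp,ᵢ = 201×2.05 + 91.3×2.05 + 63.5×2.05 = 729.39
T_out = 35444 / 729.39 = 48.594 °C

T_out = 48.6 °C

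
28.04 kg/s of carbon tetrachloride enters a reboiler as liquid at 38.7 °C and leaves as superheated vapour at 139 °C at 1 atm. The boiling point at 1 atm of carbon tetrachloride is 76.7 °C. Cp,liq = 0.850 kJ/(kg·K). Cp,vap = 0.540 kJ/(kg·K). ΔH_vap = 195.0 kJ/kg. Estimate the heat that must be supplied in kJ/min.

liquid 38.7→76.7 °C: 32.3 kJ/kg
vaporisation at 76.7 °C: 195 kJ/kg
vapour 76.7→139 °C: 33.642 kJ/kg
Δh = 32.3 + 195 + 33.642 = 260.94 kJ/kg
Q = ṁ·Δh = 28.04 kg/s × 260.94 kJ/kg = 7316.8 kJ/s
|Q| = 7316.8 kW = 439010 kJ/min

Q = 439000 kJ/min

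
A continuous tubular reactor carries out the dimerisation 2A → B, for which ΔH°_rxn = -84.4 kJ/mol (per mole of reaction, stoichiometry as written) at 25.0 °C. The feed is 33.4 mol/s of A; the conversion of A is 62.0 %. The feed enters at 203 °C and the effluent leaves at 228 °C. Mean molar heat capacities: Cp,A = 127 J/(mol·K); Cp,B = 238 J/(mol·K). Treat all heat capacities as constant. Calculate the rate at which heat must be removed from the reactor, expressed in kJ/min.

Q_out = 48100 kJ/min

Extent of reaction ξ = 0.620 × 33.4 / 2 = 10.354 mol/s
Reaction term: ξ·ΔH°_rxn = 10.354 × -84.4 = -873.88 kJ/s
Sensible, feed 203→25 °C: -755.04 kJ/s
Outlet flows (mol/s): A 12.692, B 10.354
Sensible, products 25→228 °C: 827.46 kJ/s
Q = ΔH = -801.46 kJ/s = -801.46 kW
Heat removed = 48088 kJ/min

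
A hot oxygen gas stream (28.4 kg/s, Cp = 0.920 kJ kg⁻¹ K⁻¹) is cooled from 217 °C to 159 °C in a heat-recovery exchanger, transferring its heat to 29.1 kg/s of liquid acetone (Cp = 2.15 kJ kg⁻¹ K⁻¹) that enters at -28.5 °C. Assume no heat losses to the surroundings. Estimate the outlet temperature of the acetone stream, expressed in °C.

Heat released by hot stream: Q = 28.4 × 0.920 × (217 − 159) = 1515.4 kJ/s
Energy balance on cold side (adiabatic exchanger): Q = ṁ_c·Cp_c·(T_c,out − T_c,in)
T_c,out = -28.5 + 1515.4/(29.1 × 2.15) = -4.2784 °C

T_c,out = -4.28 °C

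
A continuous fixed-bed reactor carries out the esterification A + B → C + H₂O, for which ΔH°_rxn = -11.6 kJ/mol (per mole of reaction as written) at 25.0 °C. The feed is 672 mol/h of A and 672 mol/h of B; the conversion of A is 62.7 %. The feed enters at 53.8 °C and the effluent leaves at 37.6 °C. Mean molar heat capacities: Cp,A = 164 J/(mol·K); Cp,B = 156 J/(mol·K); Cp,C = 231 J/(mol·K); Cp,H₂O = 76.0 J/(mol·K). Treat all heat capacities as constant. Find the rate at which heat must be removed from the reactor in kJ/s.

Q_out = 2.34 kJ/s

Extent of reaction ξ = 0.627 × 672 = 421.34 mol/h
Reaction term: ξ·ΔH°_rxn = 421.34 × -11.6 = -4887.6 kJ/h
Sensible, feed 53.8→25 °C: -6193.2 kJ/h
Outlet flows (mol/h): A 250.66, B 250.66, C 421.34, H₂O 421.34
Sensible, products 25→37.6 °C: 2640.5 kJ/h
Q = ΔH = -8440.3 kJ/h = -2.3445 kW
Heat removed = 2.3445 kJ/s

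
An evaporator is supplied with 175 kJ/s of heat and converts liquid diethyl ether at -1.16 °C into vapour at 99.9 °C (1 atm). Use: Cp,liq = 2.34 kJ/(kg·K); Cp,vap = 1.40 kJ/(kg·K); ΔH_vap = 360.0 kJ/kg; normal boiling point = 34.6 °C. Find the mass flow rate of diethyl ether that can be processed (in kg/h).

ṁ = 1180 kg/h

Δh = 2.34×(34.6−-1.16) + 360.0 + 1.40×(99.9−34.6) = 535.1 kJ/kg
Q = 175 kJ/s = 175 kJ/s = 630000 kJ/h
ṁ = Q/Δh = 630000 / 535.1 = 1177.4 kg/h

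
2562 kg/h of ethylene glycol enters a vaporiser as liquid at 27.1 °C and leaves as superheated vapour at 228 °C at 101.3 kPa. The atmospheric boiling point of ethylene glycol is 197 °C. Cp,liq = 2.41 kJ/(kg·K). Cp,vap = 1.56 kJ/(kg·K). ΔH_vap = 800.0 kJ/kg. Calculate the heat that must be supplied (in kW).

liquid 27.1→197 °C: 409.46 kJ/kg
vaporisation at 197 °C: 800 kJ/kg
vapour 197→228 °C: 48.36 kJ/kg
Δh = 409.46 + 800 + 48.36 = 1257.8 kJ/kg
Q = ṁ·Δh = 2562 kg/h × 1257.8 kJ/kg = 3.2225e+06 kJ/h
|Q| = 895.15 kW

Q = 895 kW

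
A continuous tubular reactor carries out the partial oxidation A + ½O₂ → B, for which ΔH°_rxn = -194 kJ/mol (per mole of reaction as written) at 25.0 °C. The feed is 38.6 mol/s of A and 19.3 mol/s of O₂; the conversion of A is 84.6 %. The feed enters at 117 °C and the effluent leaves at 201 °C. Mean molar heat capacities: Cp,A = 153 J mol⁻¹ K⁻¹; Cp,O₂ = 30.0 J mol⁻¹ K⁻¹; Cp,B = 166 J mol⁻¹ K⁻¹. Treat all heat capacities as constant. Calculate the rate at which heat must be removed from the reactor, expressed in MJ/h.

Extent of reaction ξ = 0.846 × 38.6 = 32.656 mol/s
Reaction term: ξ·ΔH°_rxn = 32.656 × -194 = -6335.2 kJ/s
Sensible, feed 117→25 °C: -596.6 kJ/s
Outlet flows (mol/s): A 5.9444, O₂ 2.9722, B 32.656
Sensible, products 25→201 °C: 1129.8 kJ/s
Q = ΔH = -5802 kJ/s = -5802 kW
Heat removed = 20887 MJ/h

Q_out = 20900 MJ/h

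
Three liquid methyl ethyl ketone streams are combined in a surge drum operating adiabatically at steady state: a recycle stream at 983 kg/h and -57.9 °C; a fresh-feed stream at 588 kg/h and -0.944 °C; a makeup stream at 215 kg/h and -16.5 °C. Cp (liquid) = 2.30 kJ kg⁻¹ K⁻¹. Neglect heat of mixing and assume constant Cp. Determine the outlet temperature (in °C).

T_out = -34.2 °C

No heat crosses the boundary, so H_out = H_in.
Σ ṁᵢCp,ᵢTᵢ = 983×2.30×-57.9 + 588×2.30×-0.944 + 215×2.30×-16.5 = -140340
Σ ṁᵢCp,ᵢ = 983×2.30 + 588×2.30 + 215×2.30 = 4107.8
T_out = -140340 / 4107.8 = -34.165 °C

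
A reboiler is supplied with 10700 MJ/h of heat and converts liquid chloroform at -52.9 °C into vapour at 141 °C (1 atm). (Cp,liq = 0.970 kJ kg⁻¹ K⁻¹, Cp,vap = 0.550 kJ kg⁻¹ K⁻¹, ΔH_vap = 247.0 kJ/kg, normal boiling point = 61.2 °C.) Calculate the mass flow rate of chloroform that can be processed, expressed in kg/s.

ṁ = 7.40 kg/s

Δh = 0.970×(61.2−-52.9) + 247.0 + 0.550×(141−61.2) = 401.57 kJ/kg
Q = 10700 MJ/h = 2972.2 kJ/s = 2972.2 kJ/s
ṁ = Q/Δh = 2972.2 / 401.57 = 7.4016 kg/s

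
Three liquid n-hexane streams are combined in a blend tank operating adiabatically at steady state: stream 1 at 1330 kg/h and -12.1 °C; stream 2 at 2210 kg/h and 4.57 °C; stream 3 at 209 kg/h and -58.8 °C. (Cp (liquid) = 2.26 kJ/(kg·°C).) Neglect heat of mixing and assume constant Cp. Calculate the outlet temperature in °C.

T_out = -4.88 °C

Energy balance with Q = 0: Σ ṁᵢCp,ᵢ(T_out − Tᵢ) = 0
Σ ṁᵢCp,ᵢTᵢ = 1330×2.26×-12.1 + 2210×2.26×4.57 + 209×2.26×-58.8 = -41318
Σ ṁᵢCp,ᵢ = 1330×2.26 + 2210×2.26 + 209×2.26 = 8472.7
T_out = -41318 / 8472.7 = -4.8766 °C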